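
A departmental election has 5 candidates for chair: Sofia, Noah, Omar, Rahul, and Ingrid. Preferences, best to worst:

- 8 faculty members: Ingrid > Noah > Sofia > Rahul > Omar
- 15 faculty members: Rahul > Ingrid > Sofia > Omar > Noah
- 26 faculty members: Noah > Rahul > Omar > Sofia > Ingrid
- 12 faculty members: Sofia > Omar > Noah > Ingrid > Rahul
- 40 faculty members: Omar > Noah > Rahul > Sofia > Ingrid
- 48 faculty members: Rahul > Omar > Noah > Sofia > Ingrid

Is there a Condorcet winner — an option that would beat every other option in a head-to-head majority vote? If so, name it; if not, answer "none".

none

Checking pairwise contests:
Noah beats Sofia 122–27.
Omar beats Noah 115–34.
Rahul beats Omar 97–52.
Noah beats Rahul 86–63.
Sofia beats Ingrid 126–23.
Every option loses at least one head-to-head, so there is no Condorcet winner.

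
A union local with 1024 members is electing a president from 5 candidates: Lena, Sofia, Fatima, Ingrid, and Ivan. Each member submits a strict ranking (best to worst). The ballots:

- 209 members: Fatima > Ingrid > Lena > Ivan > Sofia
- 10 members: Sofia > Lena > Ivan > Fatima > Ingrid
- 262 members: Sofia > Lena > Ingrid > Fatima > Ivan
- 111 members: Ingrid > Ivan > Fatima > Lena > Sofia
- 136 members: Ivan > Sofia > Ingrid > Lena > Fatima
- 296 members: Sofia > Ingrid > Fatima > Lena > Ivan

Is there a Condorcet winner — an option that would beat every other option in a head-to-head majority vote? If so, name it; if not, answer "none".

Sofia

Sofia vs Lena: 704–320 for Sofia.
Sofia vs Fatima: 704–320 for Sofia.
Sofia vs Ingrid: 704–320 for Sofia.
Sofia vs Ivan: 568–456 for Sofia.
Sofia beats every other option head-to-head.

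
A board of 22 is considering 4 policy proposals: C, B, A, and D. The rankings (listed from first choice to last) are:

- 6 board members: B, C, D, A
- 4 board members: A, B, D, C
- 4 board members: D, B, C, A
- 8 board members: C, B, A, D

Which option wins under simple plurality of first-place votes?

First-place votes: C 8, B 6, A 4, D 4.
C has the most first-place votes.

C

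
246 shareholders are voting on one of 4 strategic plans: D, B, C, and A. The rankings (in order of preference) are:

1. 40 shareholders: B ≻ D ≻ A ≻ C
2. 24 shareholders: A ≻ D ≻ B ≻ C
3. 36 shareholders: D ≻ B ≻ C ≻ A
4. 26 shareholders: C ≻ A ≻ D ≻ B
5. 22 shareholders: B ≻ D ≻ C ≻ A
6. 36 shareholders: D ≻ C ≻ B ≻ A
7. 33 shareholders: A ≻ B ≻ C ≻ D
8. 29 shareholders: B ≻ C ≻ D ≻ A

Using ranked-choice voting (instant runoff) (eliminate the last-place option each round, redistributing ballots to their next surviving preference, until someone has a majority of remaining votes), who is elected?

Round 1: D 72, B 91, C 26, A 57. Eliminate C.
Round 2: D 72, B 91, A 83. Eliminate D.
Round 3: B 163, A 83. B has a majority.

B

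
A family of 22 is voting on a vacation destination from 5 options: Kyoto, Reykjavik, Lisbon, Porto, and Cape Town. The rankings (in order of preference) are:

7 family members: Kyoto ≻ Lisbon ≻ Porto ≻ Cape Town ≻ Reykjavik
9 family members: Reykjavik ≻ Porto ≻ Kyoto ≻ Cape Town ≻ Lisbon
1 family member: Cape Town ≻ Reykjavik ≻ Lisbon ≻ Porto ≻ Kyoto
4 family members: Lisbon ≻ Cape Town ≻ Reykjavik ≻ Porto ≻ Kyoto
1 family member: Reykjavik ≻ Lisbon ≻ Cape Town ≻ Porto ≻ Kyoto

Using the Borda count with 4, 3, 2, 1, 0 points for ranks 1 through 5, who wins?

Reykjavik

Kyoto: 7·4 + 9·2 + 1·0 + 4·0 + 1·0 = 46
Reykjavik: 7·0 + 9·4 + 1·3 + 4·2 + 1·4 = 51
Lisbon: 7·3 + 9·0 + 1·2 + 4·4 + 1·3 = 42
Porto: 7·2 + 9·3 + 1·1 + 4·1 + 1·1 = 47
Cape Town: 7·1 + 9·1 + 1·4 + 4·3 + 1·2 = 34
Reykjavik has the highest Borda score (51).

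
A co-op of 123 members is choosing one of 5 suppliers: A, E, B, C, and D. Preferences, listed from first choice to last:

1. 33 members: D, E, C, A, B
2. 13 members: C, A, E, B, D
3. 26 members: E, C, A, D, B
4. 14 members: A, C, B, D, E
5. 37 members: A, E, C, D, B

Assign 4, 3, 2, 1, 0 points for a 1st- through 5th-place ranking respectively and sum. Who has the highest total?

A: 33·1 + 13·3 + 26·2 + 14·4 + 37·4 = 328
E: 33·3 + 13·2 + 26·4 + 14·0 + 37·3 = 340
B: 33·0 + 13·1 + 26·0 + 14·2 + 37·0 = 41
C: 33·2 + 13·4 + 26·3 + 14·3 + 37·2 = 312
D: 33·4 + 13·0 + 26·1 + 14·1 + 37·1 = 209
E has the highest Borda score (340).

E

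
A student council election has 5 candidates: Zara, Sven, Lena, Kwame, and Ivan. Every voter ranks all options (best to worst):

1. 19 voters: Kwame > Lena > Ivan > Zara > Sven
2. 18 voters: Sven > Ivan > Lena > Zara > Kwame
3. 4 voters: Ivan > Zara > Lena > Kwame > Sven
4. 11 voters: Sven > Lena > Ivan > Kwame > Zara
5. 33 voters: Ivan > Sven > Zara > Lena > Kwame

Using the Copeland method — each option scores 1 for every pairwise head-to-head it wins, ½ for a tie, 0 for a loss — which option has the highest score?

Zara: beats Kwame; loses to Sven, Lena, and Ivan → score 1.
Sven: beats Zara, Lena, and Kwame; loses to Ivan → score 3.
Lena: beats Zara and Kwame; loses to Sven and Ivan → score 2.
Kwame: loses to Zara, Sven, Lena, and Ivan → score 0.
Ivan: beats Zara, Sven, Lena, and Kwame → score 4.
Ivan has the best pairwise record.

Ivan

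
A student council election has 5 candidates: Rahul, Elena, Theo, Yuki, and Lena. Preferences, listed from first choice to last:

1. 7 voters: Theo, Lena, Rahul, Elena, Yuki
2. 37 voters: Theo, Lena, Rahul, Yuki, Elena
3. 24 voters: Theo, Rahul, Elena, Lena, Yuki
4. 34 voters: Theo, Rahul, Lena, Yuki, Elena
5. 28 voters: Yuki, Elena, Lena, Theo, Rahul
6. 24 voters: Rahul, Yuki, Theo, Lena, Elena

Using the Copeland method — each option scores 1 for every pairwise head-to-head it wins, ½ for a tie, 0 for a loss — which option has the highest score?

Theo

Rahul: beats Elena, Yuki, and Lena; loses to Theo → score 3.
Elena: loses to Rahul, Theo, Yuki, and Lena → score 0.
Theo: beats Rahul, Elena, Yuki, and Lena → score 4.
Yuki: beats Elena; loses to Rahul, Theo, and Lena → score 1.
Lena: beats Elena and Yuki; loses to Rahul and Theo → score 2.
Theo has the best pairwise record.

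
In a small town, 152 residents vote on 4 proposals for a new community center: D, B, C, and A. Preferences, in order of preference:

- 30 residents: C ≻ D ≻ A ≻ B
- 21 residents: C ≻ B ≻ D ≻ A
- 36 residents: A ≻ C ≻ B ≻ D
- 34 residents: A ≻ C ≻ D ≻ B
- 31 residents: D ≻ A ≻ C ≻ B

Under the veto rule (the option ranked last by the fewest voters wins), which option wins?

C

Last-place votes: D 36, B 95, C 0, A 21.
C is ranked last by the fewest voters, so C wins.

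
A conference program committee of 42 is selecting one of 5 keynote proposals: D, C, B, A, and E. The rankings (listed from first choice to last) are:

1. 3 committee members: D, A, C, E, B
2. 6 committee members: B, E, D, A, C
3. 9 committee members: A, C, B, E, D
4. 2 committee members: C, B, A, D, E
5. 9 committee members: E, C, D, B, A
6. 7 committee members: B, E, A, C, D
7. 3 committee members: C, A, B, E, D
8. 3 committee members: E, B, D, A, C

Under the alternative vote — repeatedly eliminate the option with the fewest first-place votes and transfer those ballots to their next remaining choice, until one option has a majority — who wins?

B

Round 1: D 3, C 5, B 13, A 9, E 12. Eliminate D.
Round 2: C 5, B 13, A 12, E 12. Eliminate C.
Round 3: B 15, A 15, E 12. Eliminate E.
Round 4: B 27, A 15. B has a majority.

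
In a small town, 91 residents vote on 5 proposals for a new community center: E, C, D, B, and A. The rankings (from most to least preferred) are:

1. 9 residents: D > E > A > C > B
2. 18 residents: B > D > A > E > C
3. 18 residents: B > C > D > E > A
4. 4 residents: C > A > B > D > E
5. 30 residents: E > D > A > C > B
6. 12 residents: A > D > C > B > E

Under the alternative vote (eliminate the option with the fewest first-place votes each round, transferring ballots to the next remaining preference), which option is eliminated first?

C

Round 1: E 30, C 4, D 9, B 36, A 12. Eliminate C.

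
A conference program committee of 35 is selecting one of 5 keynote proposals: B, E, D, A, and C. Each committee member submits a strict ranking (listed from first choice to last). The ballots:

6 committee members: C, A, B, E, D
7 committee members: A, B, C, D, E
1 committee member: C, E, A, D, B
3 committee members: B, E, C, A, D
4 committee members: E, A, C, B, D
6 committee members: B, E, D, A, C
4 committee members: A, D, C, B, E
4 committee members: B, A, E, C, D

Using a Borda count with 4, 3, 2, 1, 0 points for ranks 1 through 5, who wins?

B: 6·2 + 7·3 + 1·0 + 3·4 + 4·1 + 6·4 + 4·1 + 4·4 = 93
E: 6·1 + 7·0 + 1·3 + 3·3 + 4·4 + 6·3 + 4·0 + 4·2 = 60
D: 6·0 + 7·1 + 1·1 + 3·0 + 4·0 + 6·2 + 4·3 + 4·0 = 32
A: 6·3 + 7·4 + 1·2 + 3·1 + 4·3 + 6·1 + 4·4 + 4·3 = 97
C: 6·4 + 7·2 + 1·4 + 3·2 + 4·2 + 6·0 + 4·2 + 4·1 = 68
A has the highest Borda score (97).

A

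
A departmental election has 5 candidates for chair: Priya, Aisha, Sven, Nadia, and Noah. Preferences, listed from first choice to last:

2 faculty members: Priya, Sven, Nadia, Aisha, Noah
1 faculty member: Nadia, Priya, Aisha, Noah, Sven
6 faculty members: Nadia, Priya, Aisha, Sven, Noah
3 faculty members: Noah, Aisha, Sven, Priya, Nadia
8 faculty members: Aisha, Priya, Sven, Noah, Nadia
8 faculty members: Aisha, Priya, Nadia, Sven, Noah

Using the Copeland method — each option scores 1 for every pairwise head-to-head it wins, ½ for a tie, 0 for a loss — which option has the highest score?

Aisha

Priya: beats Sven, Nadia, and Noah; loses to Aisha → score 3.
Aisha: beats Priya, Sven, Nadia, and Noah → score 4.
Sven: beats Noah; loses to Priya, Aisha, and Nadia → score 1.
Nadia: beats Sven and Noah; loses to Priya and Aisha → score 2.
Noah: loses to Priya, Aisha, Sven, and Nadia → score 0.
Aisha has the best pairwise record.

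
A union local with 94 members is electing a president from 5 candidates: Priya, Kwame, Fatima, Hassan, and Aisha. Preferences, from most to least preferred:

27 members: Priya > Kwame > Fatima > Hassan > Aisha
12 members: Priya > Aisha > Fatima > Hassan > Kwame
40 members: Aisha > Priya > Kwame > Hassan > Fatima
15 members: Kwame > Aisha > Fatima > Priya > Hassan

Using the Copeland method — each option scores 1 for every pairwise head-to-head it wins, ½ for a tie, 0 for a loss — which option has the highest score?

Aisha

Priya: beats Kwame, Fatima, and Hassan; loses to Aisha → score 3.
Kwame: beats Fatima and Hassan; loses to Priya and Aisha → score 2.
Fatima: beats Hassan; loses to Priya, Kwame, and Aisha → score 1.
Hassan: loses to Priya, Kwame, Fatima, and Aisha → score 0.
Aisha: beats Priya, Kwame, Fatima, and Hassan → score 4.
Aisha has the best pairwise record.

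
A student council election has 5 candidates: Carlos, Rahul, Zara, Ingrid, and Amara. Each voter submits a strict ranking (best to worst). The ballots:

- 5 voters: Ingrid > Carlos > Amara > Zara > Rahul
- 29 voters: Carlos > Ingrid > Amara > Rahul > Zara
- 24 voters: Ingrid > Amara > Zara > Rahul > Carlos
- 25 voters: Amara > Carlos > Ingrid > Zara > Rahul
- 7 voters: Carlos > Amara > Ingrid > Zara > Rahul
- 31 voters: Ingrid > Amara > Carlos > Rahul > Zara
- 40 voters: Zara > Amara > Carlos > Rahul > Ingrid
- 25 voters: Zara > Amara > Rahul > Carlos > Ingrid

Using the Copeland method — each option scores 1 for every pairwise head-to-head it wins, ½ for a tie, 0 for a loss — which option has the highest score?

Amara

Carlos: beats Rahul, Zara, and Ingrid; loses to Amara → score 3.
Rahul: loses to Carlos, Zara, Ingrid, and Amara → score 0.
Zara: beats Rahul; loses to Carlos, Ingrid, and Amara → score 1.
Ingrid: beats Rahul and Zara; loses to Carlos and Amara → score 2.
Amara: beats Carlos, Rahul, Zara, and Ingrid → score 4.
Amara has the best pairwise record.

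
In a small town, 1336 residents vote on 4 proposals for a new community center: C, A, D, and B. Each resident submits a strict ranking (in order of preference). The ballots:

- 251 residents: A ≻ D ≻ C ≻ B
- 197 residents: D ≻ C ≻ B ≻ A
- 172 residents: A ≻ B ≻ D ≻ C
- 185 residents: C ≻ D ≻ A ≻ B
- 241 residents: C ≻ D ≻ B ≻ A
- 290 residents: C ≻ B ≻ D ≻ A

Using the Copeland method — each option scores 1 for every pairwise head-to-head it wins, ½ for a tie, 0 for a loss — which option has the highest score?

C

C: beats A, D, and B → score 3.
A: loses to C, D, and B → score 0.
D: beats A and B; loses to C → score 2.
B: beats A; loses to C and D → score 1.
C has the best pairwise record.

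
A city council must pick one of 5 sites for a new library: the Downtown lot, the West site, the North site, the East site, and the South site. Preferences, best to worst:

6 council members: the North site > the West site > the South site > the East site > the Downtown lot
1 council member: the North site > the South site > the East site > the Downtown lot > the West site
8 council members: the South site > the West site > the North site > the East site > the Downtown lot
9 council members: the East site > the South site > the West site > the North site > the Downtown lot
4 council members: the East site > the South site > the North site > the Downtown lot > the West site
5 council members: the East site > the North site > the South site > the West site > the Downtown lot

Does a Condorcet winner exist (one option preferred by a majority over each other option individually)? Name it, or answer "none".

the East site vs the Downtown lot: 33–0 for the East site.
the East site vs the West site: 19–14 for the East site.
the East site vs the North site: 18–15 for the East site.
the East site vs the South site: 18–15 for the East site.
the East site beats every other option head-to-head.

the East site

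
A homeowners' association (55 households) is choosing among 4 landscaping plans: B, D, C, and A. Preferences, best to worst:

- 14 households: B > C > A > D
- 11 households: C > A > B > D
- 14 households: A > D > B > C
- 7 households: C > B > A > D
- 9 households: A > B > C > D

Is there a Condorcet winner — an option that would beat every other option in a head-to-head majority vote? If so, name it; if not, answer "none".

none

Checking pairwise contests:
A beats B 34–21.
B beats D 41–14.
B beats C 37–18.
C beats A 32–23.
Every option loses at least one head-to-head, so there is no Condorcet winner.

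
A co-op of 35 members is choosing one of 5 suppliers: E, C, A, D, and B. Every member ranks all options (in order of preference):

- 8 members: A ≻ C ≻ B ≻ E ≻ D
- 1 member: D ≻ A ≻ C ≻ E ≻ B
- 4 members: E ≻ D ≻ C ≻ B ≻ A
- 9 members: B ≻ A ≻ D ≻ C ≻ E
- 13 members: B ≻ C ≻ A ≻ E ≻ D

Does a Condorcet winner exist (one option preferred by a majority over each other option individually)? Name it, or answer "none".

B

B vs E: 30–5 for B.
B vs C: 22–13 for B.
B vs A: 26–9 for B.
B vs D: 30–5 for B.
B beats every other option head-to-head.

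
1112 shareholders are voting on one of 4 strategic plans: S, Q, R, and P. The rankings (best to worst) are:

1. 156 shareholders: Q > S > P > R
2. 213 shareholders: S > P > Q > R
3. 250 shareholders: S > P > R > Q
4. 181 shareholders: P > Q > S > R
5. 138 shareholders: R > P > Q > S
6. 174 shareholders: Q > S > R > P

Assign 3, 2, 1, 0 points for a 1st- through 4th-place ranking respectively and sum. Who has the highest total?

S

S: 156·2 + 213·3 + 250·3 + 181·1 + 138·0 + 174·2 = 2230
Q: 156·3 + 213·1 + 250·0 + 181·2 + 138·1 + 174·3 = 1703
R: 156·0 + 213·0 + 250·1 + 181·0 + 138·3 + 174·1 = 838
P: 156·1 + 213·2 + 250·2 + 181·3 + 138·2 + 174·0 = 1901
S has the highest Borda score (2230).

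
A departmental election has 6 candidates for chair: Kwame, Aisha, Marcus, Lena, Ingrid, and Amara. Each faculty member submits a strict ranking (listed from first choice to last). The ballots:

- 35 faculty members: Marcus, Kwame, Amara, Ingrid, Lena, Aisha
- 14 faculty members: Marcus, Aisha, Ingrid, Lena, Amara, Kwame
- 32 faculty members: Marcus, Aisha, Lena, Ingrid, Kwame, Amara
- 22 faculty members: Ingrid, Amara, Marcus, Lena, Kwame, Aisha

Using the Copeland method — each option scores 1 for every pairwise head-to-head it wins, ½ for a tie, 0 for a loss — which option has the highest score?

Kwame: beats Aisha and Amara; loses to Marcus, Lena, and Ingrid → score 2.
Aisha: loses to Kwame, Marcus, Lena, Ingrid, and Amara → score 0.
Marcus: beats Kwame, Aisha, Lena, Ingrid, and Amara → score 5.
Lena: beats Kwame and Aisha; loses to Marcus, Ingrid, and Amara → score 2.
Ingrid: beats Kwame, Aisha, Lena, and Amara; loses to Marcus → score 4.
Amara: beats Aisha and Lena; loses to Kwame, Marcus, and Ingrid → score 2.
Marcus has the best pairwise record.

Marcus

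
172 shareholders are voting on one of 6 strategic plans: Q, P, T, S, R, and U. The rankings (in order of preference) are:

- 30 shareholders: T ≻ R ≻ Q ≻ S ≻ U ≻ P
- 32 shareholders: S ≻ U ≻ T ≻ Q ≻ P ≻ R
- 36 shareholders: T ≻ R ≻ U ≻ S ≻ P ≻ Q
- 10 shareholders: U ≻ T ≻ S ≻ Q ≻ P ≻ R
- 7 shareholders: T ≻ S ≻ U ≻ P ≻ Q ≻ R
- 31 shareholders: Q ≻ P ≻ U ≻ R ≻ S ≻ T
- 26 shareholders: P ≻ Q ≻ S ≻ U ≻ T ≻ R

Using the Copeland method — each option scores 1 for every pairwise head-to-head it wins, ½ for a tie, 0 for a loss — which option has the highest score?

Q: beats P, S, R, and U; loses to T → score 4.
P: beats R; loses to Q, T, S, and U → score 1.
T: beats Q, P, and R; loses to S and U → score 3.
S: beats P, T, and U; loses to Q and R → score 3.
R: beats S; loses to Q, P, T, and U → score 1.
U: beats P, T, and R; loses to Q and S → score 3.
Q has the best pairwise record.

Q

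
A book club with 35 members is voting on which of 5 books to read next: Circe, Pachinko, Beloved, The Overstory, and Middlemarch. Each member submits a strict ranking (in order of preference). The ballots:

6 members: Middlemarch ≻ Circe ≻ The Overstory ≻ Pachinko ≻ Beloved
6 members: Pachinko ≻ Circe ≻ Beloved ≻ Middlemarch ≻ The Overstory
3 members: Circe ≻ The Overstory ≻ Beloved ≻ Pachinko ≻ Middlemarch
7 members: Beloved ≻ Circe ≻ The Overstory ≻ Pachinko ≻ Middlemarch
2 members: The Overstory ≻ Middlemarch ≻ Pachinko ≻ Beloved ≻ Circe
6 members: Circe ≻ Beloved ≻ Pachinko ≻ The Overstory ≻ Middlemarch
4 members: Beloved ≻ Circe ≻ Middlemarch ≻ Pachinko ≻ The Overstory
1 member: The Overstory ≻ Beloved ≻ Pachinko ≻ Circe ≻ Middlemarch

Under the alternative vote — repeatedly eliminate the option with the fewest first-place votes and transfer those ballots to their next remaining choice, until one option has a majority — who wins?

Circe

Round 1: Circe 9, Pachinko 6, Beloved 11, The Overstory 3, Middlemarch 6. Eliminate The Overstory.
Round 2: Circe 9, Pachinko 6, Beloved 12, Middlemarch 8. Eliminate Pachinko.
Round 3: Circe 15, Beloved 12, Middlemarch 8. Eliminate Middlemarch.
Round 4: Circe 21, Beloved 14. Circe has a majority.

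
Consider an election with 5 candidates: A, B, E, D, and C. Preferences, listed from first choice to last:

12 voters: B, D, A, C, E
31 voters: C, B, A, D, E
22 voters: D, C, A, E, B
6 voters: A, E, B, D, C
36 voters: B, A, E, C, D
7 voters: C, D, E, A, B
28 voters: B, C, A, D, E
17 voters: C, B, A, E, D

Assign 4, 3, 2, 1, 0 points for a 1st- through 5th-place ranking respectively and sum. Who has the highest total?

B

A: 12·2 + 31·2 + 22·2 + 6·4 + 36·3 + 7·1 + 28·2 + 17·2 = 359
B: 12·4 + 31·3 + 22·0 + 6·2 + 36·4 + 7·0 + 28·4 + 17·3 = 460
E: 12·0 + 31·0 + 22·1 + 6·3 + 36·2 + 7·2 + 28·0 + 17·1 = 143
D: 12·3 + 31·1 + 22·4 + 6·1 + 36·0 + 7·3 + 28·1 + 17·0 = 210
C: 12·1 + 31·4 + 22·3 + 6·0 + 36·1 + 7·4 + 28·3 + 17·4 = 418
B has the highest Borda score (460).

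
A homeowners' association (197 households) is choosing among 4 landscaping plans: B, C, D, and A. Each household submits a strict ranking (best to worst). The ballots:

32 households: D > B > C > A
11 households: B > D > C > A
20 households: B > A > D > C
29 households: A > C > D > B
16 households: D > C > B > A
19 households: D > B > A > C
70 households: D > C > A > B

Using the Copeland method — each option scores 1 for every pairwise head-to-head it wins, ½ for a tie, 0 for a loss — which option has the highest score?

D

B: loses to C, D, and A → score 0.
C: beats B and A; loses to D → score 2.
D: beats B, C, and A → score 3.
A: beats B; loses to C and D → score 1.
D has the best pairwise record.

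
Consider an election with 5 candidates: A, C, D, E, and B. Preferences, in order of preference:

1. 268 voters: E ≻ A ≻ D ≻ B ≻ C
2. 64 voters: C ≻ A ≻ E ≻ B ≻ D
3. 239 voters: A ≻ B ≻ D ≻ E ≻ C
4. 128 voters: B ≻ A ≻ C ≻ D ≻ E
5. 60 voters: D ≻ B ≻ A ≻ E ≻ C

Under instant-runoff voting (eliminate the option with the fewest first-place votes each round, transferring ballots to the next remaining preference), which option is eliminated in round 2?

Round 1: A 239, C 64, D 60, E 268, B 128. Eliminate D.
Round 2: A 239, C 64, E 268, B 188. Eliminate C.

C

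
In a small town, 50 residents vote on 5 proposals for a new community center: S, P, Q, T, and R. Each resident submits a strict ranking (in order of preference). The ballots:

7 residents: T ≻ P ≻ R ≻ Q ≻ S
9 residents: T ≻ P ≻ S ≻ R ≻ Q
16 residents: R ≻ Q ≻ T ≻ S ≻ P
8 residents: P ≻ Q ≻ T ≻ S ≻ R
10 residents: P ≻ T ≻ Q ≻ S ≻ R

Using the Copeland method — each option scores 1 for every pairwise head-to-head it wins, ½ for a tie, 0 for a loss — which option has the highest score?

T

S: beats R; loses to P, Q, and T → score 1.
P: beats S, Q, and R; loses to T → score 3.
Q: beats S; loses to P, T, and R → score 1.
T: beats S, P, Q, and R → score 4.
R: beats Q; loses to S, P, and T → score 1.
T has the best pairwise record.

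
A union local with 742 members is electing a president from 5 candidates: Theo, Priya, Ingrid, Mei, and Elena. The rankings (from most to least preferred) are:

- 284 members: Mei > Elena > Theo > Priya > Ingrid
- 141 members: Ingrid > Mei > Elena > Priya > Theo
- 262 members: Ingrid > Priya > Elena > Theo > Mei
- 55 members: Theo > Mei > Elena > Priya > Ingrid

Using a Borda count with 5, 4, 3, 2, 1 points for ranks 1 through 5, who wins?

Theo: 284·3 + 141·1 + 262·2 + 55·5 = 1792
Priya: 284·2 + 141·2 + 262·4 + 55·2 = 2008
Ingrid: 284·1 + 141·5 + 262·5 + 55·1 = 2354
Mei: 284·5 + 141·4 + 262·1 + 55·4 = 2466
Elena: 284·4 + 141·3 + 262·3 + 55·3 = 2510
Elena has the highest Borda score (2510).

Elena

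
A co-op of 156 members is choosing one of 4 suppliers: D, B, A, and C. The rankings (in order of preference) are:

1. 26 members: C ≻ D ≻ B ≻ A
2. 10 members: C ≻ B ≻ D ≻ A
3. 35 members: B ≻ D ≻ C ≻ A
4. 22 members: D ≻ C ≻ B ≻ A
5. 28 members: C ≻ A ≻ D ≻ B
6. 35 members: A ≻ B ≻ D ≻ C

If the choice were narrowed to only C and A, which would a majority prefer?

C

Voters preferring C to A: 121; preferring A to C: 35.
C wins the head-to-head.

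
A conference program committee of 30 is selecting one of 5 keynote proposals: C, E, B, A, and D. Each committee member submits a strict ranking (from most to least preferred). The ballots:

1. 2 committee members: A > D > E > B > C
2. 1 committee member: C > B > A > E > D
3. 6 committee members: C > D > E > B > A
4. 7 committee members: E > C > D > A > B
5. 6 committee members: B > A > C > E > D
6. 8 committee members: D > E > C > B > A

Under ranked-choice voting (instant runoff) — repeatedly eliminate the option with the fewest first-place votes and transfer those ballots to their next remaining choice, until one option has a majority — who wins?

C

Round 1: C 7, E 7, B 6, A 2, D 8. Eliminate A.
Round 2: C 7, E 7, B 6, D 10. Eliminate B.
Round 3: C 13, E 7, D 10. Eliminate E.
Round 4: C 20, D 10. C has a majority.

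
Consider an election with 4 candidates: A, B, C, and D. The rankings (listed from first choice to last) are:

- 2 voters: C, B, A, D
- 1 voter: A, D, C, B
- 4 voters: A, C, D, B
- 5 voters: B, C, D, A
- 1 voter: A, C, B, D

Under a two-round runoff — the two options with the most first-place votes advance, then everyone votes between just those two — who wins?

B

Round 1 first-place votes: A 6, B 5, C 2, D 0.
A and B advance.
Runoff: A is preferred to B by 6 voters; B by 7.
B wins the runoff.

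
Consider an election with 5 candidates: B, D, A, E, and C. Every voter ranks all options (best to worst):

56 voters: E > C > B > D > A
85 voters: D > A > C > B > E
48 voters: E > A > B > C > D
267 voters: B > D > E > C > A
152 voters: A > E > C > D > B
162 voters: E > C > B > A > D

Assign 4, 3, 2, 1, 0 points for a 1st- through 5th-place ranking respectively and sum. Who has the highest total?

E

B: 56·2 + 85·1 + 48·2 + 267·4 + 152·0 + 162·2 = 1685
D: 56·1 + 85·4 + 48·0 + 267·3 + 152·1 + 162·0 = 1349
A: 56·0 + 85·3 + 48·3 + 267·0 + 152·4 + 162·1 = 1169
E: 56·4 + 85·0 + 48·4 + 267·2 + 152·3 + 162·4 = 2054
C: 56·3 + 85·2 + 48·1 + 267·1 + 152·2 + 162·3 = 1443
E has the highest Borda score (2054).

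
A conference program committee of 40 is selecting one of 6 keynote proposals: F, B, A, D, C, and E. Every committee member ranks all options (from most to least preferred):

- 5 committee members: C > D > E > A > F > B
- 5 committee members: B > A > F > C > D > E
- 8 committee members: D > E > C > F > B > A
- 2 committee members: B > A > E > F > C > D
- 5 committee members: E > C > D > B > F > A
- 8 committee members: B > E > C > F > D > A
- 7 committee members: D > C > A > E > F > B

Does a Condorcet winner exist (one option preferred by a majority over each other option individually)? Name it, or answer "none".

Checking pairwise contests:
D beats F 25–15.
D beats B 25–15.
F beats A 21–19.
C beats D 25–15.
E beats C 23–17.
D beats E 25–15.
Every option loses at least one head-to-head, so there is no Condorcet winner.

none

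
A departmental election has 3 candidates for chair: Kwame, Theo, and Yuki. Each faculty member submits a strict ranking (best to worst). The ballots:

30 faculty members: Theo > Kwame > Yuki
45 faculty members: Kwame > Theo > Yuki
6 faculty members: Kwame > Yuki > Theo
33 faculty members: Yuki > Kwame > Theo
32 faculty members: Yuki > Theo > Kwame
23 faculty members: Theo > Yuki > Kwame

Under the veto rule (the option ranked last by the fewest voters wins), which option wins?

Last-place votes: Kwame 55, Theo 39, Yuki 75.
Theo is ranked last by the fewest voters, so Theo wins.

Theo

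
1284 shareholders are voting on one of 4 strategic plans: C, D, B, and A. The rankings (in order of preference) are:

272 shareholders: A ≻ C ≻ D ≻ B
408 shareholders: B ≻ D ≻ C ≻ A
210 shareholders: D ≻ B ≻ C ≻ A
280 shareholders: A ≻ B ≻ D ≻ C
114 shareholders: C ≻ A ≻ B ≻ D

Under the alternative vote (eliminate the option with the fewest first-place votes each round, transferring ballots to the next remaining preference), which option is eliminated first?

Round 1: C 114, D 210, B 408, A 552. Eliminate C.

C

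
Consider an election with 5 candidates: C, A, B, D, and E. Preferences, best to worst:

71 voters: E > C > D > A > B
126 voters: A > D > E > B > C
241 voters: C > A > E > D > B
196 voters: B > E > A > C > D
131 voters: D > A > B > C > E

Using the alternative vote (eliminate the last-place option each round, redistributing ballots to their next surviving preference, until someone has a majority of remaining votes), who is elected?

Round 1: C 241, A 126, B 196, D 131, E 71. Eliminate E.
Round 2: C 312, A 126, B 196, D 131. Eliminate A.
Round 3: C 312, B 196, D 257. Eliminate B.
Round 4: C 508, D 257. C has a majority.

C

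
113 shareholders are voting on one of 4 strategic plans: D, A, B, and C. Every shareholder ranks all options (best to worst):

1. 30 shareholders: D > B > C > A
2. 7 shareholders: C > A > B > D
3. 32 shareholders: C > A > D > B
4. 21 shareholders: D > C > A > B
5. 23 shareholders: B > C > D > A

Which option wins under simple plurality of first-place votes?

First-place votes: D 51, A 0, B 23, C 39.
D has the most first-place votes.

D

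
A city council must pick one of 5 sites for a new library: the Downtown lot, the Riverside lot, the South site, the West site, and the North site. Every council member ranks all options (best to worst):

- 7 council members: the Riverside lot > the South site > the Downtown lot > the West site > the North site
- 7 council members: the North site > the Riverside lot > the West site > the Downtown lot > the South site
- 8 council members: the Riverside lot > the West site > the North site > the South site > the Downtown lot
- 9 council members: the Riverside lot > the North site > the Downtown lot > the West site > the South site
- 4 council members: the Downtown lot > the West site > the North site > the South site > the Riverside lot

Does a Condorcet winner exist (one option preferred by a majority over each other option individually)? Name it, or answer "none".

the Riverside lot vs the Downtown lot: 31–4 for the Riverside lot.
the Riverside lot vs the South site: 31–4 for the Riverside lot.
the Riverside lot vs the West site: 31–4 for the Riverside lot.
the Riverside lot vs the North site: 24–11 for the Riverside lot.
the Riverside lot beats every other option head-to-head.

the Riverside lot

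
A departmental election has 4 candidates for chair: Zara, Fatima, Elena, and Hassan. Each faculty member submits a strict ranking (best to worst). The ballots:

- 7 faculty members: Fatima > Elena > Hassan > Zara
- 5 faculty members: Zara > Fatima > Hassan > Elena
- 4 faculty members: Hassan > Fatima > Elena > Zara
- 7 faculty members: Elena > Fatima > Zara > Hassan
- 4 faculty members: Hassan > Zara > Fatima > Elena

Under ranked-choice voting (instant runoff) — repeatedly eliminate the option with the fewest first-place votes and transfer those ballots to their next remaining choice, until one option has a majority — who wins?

Fatima

Round 1: Zara 5, Fatima 7, Elena 7, Hassan 8. Eliminate Zara.
Round 2: Fatima 12, Elena 7, Hassan 8. Eliminate Elena.
Round 3: Fatima 19, Hassan 8. Fatima has a majority.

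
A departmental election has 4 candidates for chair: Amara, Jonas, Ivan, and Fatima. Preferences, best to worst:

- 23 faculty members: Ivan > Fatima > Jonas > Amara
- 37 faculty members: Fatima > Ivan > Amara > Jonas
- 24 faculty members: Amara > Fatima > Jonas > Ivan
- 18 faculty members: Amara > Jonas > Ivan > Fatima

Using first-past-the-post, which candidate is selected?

Amara

First-place votes: Amara 42, Jonas 0, Ivan 23, Fatima 37.
Amara has the most first-place votes.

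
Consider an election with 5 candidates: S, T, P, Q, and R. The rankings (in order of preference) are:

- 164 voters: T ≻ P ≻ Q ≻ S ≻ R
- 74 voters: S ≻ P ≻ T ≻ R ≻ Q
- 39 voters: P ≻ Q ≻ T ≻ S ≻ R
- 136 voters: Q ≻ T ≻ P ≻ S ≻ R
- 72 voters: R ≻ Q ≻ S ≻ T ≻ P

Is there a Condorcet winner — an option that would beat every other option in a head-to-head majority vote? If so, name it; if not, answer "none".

none

Checking pairwise contests:
T beats S 339–146.
Q beats T 247–238.
T beats P 372–113.
P beats Q 277–208.
S beats R 413–72.
Every option loses at least one head-to-head, so there is no Condorcet winner.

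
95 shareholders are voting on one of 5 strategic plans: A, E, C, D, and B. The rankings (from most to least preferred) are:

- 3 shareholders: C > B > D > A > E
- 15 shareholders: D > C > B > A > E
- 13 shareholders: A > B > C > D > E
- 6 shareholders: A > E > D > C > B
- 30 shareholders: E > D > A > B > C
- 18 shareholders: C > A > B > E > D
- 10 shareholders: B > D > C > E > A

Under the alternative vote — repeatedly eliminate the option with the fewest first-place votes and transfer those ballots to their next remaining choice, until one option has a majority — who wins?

C

Round 1: A 19, E 30, C 21, D 15, B 10. Eliminate B.
Round 2: A 19, E 30, C 21, D 25. Eliminate A.
Round 3: E 36, C 34, D 25. Eliminate D.
Round 4: E 36, C 59. C has a majority.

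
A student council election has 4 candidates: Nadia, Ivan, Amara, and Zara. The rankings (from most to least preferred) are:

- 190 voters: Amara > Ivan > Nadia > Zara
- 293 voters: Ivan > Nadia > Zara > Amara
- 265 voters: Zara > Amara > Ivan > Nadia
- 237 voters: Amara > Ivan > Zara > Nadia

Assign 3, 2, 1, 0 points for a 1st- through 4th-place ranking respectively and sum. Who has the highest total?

Nadia: 190·1 + 293·2 + 265·0 + 237·0 = 776
Ivan: 190·2 + 293·3 + 265·1 + 237·2 = 1998
Amara: 190·3 + 293·0 + 265·2 + 237·3 = 1811
Zara: 190·0 + 293·1 + 265·3 + 237·1 = 1325
Ivan has the highest Borda score (1998).

Ivan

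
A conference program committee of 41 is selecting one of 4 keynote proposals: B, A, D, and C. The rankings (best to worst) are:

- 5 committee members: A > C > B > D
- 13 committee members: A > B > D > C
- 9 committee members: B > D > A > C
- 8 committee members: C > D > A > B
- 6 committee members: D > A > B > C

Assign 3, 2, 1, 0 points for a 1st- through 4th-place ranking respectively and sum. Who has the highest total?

A

B: 5·1 + 13·2 + 9·3 + 8·0 + 6·1 = 64
A: 5·3 + 13·3 + 9·1 + 8·1 + 6·2 = 83
D: 5·0 + 13·1 + 9·2 + 8·2 + 6·3 = 65
C: 5·2 + 13·0 + 9·0 + 8·3 + 6·0 = 34
A has the highest Borda score (83).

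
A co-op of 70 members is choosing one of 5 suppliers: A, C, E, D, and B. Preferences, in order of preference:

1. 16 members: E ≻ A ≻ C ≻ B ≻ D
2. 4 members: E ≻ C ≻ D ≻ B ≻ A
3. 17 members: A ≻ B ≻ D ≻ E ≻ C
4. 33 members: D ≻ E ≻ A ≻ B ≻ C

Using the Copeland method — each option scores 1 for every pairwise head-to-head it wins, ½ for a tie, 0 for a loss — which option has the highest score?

A: beats C and B; loses to E and D → score 2.
C: loses to A, E, D, and B → score 0.
E: beats A, C, and B; loses to D → score 3.
D: beats A, C, E, and B → score 4.
B: beats C; loses to A, E, and D → score 1.
D has the best pairwise record.

D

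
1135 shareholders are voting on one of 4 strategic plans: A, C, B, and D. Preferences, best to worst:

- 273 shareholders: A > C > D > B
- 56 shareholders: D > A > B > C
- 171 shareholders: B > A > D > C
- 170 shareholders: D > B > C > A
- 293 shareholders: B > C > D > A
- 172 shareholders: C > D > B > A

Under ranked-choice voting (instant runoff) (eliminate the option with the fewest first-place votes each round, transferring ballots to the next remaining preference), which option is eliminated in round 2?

A

Round 1: A 273, C 172, B 464, D 226. Eliminate C.
Round 2: A 273, B 464, D 398. Eliminate A.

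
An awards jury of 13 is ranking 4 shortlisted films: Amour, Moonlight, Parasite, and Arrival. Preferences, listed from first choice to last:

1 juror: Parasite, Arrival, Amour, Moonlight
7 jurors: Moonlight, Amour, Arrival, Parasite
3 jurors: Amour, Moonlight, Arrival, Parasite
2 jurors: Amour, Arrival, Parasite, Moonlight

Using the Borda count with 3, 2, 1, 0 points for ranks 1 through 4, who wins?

Amour: 1·1 + 7·2 + 3·3 + 2·3 = 30
Moonlight: 1·0 + 7·3 + 3·2 + 2·0 = 27
Parasite: 1·3 + 7·0 + 3·0 + 2·1 = 5
Arrival: 1·2 + 7·1 + 3·1 + 2·2 = 16
Amour has the highest Borda score (30).

Amour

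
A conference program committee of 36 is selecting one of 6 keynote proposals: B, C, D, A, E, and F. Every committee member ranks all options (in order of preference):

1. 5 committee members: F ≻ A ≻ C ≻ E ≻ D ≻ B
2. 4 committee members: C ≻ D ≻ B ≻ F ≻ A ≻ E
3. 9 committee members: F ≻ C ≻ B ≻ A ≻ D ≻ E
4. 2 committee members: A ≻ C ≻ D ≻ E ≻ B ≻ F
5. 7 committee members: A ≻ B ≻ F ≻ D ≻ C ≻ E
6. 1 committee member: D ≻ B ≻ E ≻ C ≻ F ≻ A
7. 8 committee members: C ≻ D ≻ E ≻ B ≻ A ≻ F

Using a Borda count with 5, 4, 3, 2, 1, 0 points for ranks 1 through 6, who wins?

B: 5·0 + 4·3 + 9·3 + 2·1 + 7·4 + 1·4 + 8·2 = 89
C: 5·3 + 4·5 + 9·4 + 2·4 + 7·1 + 1·2 + 8·5 = 128
D: 5·1 + 4·4 + 9·1 + 2·3 + 7·2 + 1·5 + 8·4 = 87
A: 5·4 + 4·1 + 9·2 + 2·5 + 7·5 + 1·0 + 8·1 = 95
E: 5·2 + 4·0 + 9·0 + 2·2 + 7·0 + 1·3 + 8·3 = 41
F: 5·5 + 4·2 + 9·5 + 2·0 + 7·3 + 1·1 + 8·0 = 100
C has the highest Borda score (128).

C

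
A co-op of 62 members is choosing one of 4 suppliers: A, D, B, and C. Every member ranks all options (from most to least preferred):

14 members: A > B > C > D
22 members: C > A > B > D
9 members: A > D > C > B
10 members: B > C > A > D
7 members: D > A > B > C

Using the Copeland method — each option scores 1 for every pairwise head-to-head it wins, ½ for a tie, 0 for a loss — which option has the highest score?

C

A: beats D and B; loses to C → score 2.
D: loses to A, B, and C → score 0.
B: beats D; ties C; loses to A → score 1.5.
C: beats A and D; ties B → score 2.5.
C has the best pairwise record.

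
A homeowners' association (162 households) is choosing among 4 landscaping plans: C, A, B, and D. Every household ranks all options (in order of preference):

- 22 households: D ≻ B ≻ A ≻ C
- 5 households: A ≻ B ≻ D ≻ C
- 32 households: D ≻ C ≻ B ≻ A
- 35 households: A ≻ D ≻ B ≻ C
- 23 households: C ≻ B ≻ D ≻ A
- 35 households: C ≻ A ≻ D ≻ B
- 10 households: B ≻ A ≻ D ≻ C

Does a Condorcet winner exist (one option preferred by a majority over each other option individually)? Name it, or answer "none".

Checking pairwise contests:
D beats C 104–58.
C beats A 90–72.
C beats B 90–72.
A beats D 85–77.
Every option loses at least one head-to-head, so there is no Condorcet winner.

none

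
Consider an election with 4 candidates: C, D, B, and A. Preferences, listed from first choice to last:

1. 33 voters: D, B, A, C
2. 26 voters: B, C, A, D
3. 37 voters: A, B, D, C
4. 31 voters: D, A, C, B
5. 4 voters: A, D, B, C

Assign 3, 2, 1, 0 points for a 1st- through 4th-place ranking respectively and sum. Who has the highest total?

C: 33·0 + 26·2 + 37·0 + 31·1 + 4·0 = 83
D: 33·3 + 26·0 + 37·1 + 31·3 + 4·2 = 237
B: 33·2 + 26·3 + 37·2 + 31·0 + 4·1 = 222
A: 33·1 + 26·1 + 37·3 + 31·2 + 4·3 = 244
A has the highest Borda score (244).

A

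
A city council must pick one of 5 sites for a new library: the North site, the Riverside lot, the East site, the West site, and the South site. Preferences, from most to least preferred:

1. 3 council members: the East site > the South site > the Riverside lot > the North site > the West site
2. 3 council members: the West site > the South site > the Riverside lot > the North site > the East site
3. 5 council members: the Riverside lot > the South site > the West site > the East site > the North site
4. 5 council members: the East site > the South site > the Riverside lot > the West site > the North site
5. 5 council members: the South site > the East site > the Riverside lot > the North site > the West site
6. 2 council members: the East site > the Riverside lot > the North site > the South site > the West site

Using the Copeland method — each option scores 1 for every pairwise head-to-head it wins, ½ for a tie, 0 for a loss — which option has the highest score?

the South site

the North site: loses to the Riverside lot, the East site, the West site, and the South site → score 0.
the Riverside lot: beats the North site and the West site; loses to the East site and the South site → score 2.
the East site: beats the North site, the Riverside lot, and the West site; loses to the South site → score 3.
the West site: beats the North site; loses to the Riverside lot, the East site, and the South site → score 1.
the South site: beats the North site, the Riverside lot, the East site, and the West site → score 4.
the South site has the best pairwise record.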